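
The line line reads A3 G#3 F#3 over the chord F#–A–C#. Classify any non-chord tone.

The harmony at that moment is F# minor triad (F#, A, C#); G#3 is not a chord tone.
It is approached by step down from A3 and left by step down to F#3.
Step in, step out in the same direction — a passing tone.

G#3 is a passing tone.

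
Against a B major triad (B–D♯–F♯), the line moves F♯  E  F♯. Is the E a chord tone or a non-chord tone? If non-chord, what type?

The harmony at that moment is B major triad (B, D♯, F♯); E is not a chord tone.
It is approached by step down from F♯ and left by step up to F♯.
Step away and step back to the same note — a neighbor tone (lower neighbor).

Non-chord tone — a neighbor tone.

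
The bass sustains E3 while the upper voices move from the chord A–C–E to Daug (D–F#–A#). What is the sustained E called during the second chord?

Pedal tone (pedal point).

The harmony at that moment is D augmented triad (D, F#, A#); E3 is not a chord tone.
It is held over (the same pitch as the preceding E3) and then sustained as the same pitch into the next harmony.
Sustained through a change of harmony — a pedal tone.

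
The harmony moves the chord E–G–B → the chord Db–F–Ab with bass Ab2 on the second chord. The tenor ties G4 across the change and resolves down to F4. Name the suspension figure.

At the second chord the bass is Ab2. The suspended G4 lies a seventh above the bass; after resolving down by step to F4, the interval above the bass becomes a sixth.
Suspension figures are named by those two intervals: 7–6.

7–6 suspension.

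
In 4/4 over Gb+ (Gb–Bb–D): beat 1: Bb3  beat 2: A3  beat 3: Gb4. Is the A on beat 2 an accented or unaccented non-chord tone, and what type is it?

The harmony at that moment is Gb augmented triad (Gb, Bb, D); A3 is not a chord tone.
It is approached by step down from Bb3 and left by leap up to Gb4.
Step in, leap out — an escape tone.
It falls on a weak beat, so it is unaccented.

Unaccented escape tone.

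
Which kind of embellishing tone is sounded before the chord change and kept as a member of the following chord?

Anticipation.

Approach: ahead of the chord change (typically by step), so it is dissonant against the current harmony. Departure: none — the same pitch is restated or held and is a chord tone of the new harmony.
Dissonant first, consonant once the harmony catches up: the note simply arrives early — an anticipation. (The reverse timing, consonant first and dissonant after the change, would be a suspension or retardation.)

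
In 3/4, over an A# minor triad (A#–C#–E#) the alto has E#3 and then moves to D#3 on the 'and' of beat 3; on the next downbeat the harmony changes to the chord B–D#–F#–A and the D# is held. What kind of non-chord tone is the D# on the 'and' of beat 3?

The harmony at that moment is A# minor triad (A#, C#, E#); D#3 is not a chord tone.
It is approached by step down from E#3 and then sustained as the same pitch into the next harmony.
Arriving early and becoming a chord tone when the harmony changes — an anticipation.

Anticipation.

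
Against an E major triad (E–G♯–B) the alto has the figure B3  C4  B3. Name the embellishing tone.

C4 is a neighbor tone.

The harmony at that moment is E major triad (E, G♯, B); C4 is not a chord tone.
It is approached by step up from B3 and left by step down to B3.
Step away and step back to the same note — a neighbor tone (upper neighbor).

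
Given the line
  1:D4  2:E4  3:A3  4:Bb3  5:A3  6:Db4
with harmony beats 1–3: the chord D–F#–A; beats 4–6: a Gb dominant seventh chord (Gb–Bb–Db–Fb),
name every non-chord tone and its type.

The harmony at that moment is D major triad (D, F#, A); E4 is not a chord tone.
It is approached by step up from D4 and left by leap down to A3.
Step in, leap out — an escape tone.
The harmony at that moment is Gb dominant seventh chord (Gb, Bb, Db, Fb); A3 is not a chord tone.
It is approached by step down from Bb3 and left by leap up to Db4.
Step in, leap out — an escape tone.

E4 (beat 2) — escape tone; A3 (beat 5) — escape tone.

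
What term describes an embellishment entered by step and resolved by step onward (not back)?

Approach: by step. Departure: by step, continuing in the same direction.
Stepwise on both sides with no change of direction means the note fills in the space between two different chord tones — a passing tone. (Had it turned back to its starting note it would be a neighbor tone instead.)

Passing tone.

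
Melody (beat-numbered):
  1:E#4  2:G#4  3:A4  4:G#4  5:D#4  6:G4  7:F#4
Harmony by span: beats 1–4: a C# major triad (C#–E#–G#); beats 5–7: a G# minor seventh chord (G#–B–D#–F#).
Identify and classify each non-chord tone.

The harmony at that moment is C# major triad (C#, E#, G#); A4 is not a chord tone.
It is approached by step up from G#4 and left by step down to G#4.
Step away and step back to the same note — a neighbor tone (upper neighbor).
The harmony at that moment is G# minor seventh chord (G#, B, D#, F#); G4 is not a chord tone.
It is approached by leap up from D#4 and left by step down to F#4.
Leap in, step out — an appoggiatura.

A4 (beat 3) — neighbor tone; G4 (beat 6) — appoggiatura.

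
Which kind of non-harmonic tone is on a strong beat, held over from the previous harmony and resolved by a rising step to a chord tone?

Approach: by preparation — the pitch is first a chord tone, then held (tied or repeated) while the harmony changes under it. Departure: up by step. Metric position: strong.
A prepared dissonance that resolves upward by step — a retardation. (The same figure resolving downward would be a suspension.)

Retardation.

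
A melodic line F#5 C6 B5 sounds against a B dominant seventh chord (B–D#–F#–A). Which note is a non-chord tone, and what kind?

C6 is an appoggiatura.

The harmony at that moment is B dominant seventh chord (B, D#, F#, A); C6 is not a chord tone.
It is approached by leap up from F#5 and left by step down to B5.
Leap in, step out — an appoggiatura.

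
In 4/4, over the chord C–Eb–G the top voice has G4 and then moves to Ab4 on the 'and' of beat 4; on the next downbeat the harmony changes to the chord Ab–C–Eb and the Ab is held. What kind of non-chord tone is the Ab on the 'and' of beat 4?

Anticipation.

The harmony at that moment is C minor triad (C, Eb, G); Ab4 is not a chord tone.
It is approached by step up from G4 and then sustained as the same pitch into the next harmony.
Arriving early and becoming a chord tone when the harmony changes — an anticipation.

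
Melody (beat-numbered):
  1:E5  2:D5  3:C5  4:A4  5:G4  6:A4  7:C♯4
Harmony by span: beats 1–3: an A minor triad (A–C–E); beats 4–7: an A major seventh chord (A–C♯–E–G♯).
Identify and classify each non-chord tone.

The harmony at that moment is A minor triad (A, C, E); D5 is not a chord tone.
It is approached by step down from E5 and left by step down to C5.
Step in, step out in the same direction — a passing tone.
The harmony at that moment is A major seventh chord (A, C♯, E, G♯); G4 is not a chord tone.
It is approached by step down from A4 and left by step up to A4.
Step away and step back to the same note — a neighbor tone (lower neighbor).

D5 (beat 2) — passing tone; G4 (beat 5) — neighbor tone.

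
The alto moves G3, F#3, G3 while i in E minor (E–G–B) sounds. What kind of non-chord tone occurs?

The harmony at that moment is E minor triad (E, G, B); F#3 is not a chord tone.
It is approached by step down from G3 and left by step up to G3.
Step away and step back to the same note — a neighbor tone (lower neighbor).

F#3 is a neighbor tone.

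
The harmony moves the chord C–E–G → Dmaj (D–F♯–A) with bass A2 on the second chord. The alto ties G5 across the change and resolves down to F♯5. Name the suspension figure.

7–6 suspension.

At the second chord the bass is A2. The suspended G5 lies a seventh above the bass; after resolving down by step to F♯5, the interval above the bass becomes a sixth.
Suspension figures are named by those two intervals: 7–6.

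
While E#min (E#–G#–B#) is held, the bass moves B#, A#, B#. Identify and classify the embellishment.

A# is a neighbor tone.

The harmony at that moment is E# minor triad (E#, G#, B#); A# is not a chord tone.
It is approached by step down from B# and left by step up to B#.
Step away and step back to the same note — a neighbor tone (lower neighbor).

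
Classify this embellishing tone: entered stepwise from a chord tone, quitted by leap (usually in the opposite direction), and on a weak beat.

Approach: by step. Departure: by leap. Metric position: weak.
Step in, leap out, from a weak position — an escape tone (échappée). (It is the mirror image of the appoggiatura, which leaps in and steps out on a strong beat.)

Escape tone.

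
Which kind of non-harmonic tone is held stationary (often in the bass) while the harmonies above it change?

Pedal tone.

Approach: none. Departure: none — a single pitch is sustained while the chords change around it, passing through harmonies that do not contain it.
No melodic motion at all; the dissonance is created entirely by the moving harmonies against the stationary note — a pedal tone (pedal point).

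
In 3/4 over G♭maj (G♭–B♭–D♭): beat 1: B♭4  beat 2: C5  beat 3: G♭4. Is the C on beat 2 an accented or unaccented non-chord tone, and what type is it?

The harmony at that moment is G♭ major triad (G♭, B♭, D♭); C5 is not a chord tone.
It is approached by step up from B♭4 and left by leap down to G♭4.
Step in, leap out — an escape tone.
It falls on a weak beat, so it is unaccented.

Unaccented escape tone.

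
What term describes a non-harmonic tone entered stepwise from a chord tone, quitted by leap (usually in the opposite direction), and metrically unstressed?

Approach: by step. Departure: by leap. Metric position: weak.
Step in, leap out, from a weak position — an escape tone (échappée). (It is the mirror image of the appoggiatura, which leaps in and steps out on a strong beat.)

Escape tone.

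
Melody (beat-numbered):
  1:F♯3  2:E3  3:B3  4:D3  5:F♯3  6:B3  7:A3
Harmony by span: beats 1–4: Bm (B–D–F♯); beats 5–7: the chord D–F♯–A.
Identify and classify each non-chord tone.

The harmony at that moment is B minor triad (B, D, F♯); E3 is not a chord tone.
It is approached by step down from F♯3 and left by leap up to B3.
Step in, leap out — an escape tone.
The harmony at that moment is D major triad (D, F♯, A); B3 is not a chord tone.
It is approached by leap up from F♯3 and left by step down to A3.
Leap in, step out — an appoggiatura.

E3 (beat 2) — escape tone; B3 (beat 6) — appoggiatura.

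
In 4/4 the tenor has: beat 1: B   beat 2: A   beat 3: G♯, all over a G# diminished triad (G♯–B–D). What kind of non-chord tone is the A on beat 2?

The harmony at that moment is G♯ diminished triad (G♯, B, D); A is not a chord tone.
It is approached by step down from B and left by step down to G♯.
Step in, step out in the same direction — a passing tone.

Passing tone.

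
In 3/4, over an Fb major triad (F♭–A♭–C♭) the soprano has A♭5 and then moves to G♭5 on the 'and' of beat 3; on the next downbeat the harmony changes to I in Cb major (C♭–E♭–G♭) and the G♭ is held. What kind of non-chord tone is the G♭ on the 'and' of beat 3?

Anticipation.

The harmony at that moment is F♭ major triad (F♭, A♭, C♭); G♭5 is not a chord tone.
It is approached by step down from A♭5 and then sustained as the same pitch into the next harmony.
Arriving early and becoming a chord tone when the harmony changes — an anticipation.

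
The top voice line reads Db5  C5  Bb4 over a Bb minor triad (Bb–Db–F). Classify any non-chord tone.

The harmony at that moment is Bb minor triad (Bb, Db, F); C5 is not a chord tone.
It is approached by step down from Db5 and left by step down to Bb4.
Step in, step out in the same direction — a passing tone.

C5 is a passing tone.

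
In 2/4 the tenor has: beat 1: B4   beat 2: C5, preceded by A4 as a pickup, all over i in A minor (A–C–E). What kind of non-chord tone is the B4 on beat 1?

Passing tone.

The harmony at that moment is A minor triad (A, C, E); B4 is not a chord tone.
It is approached by step up from A4 and left by step up to C5.
Step in, step out in the same direction — a passing tone.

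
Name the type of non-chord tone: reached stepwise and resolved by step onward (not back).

Approach: by step. Departure: by step, continuing in the same direction.
Stepwise on both sides with no change of direction means the note fills in the space between two different chord tones — a passing tone. (Had it turned back to its starting note it would be a neighbor tone instead.)

Passing tone.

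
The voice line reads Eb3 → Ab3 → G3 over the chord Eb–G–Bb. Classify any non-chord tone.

The harmony at that moment is Eb major triad (Eb, G, Bb); Ab3 is not a chord tone.
It is approached by leap up from Eb3 and left by step down to G3.
Leap in, step out — an appoggiatura.

Ab3 is an appoggiatura.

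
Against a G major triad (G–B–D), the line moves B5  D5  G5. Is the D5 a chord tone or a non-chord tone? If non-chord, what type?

Chord tone (the fifth of G major triad).

G major triad contains G, B, D; D is the fifth, so it is a chord tone.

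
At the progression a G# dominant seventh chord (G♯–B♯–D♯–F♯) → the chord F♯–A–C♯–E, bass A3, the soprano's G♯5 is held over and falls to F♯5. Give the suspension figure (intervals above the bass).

At the second chord the bass is A3. The suspended G♯5 lies a seventh above the bass; after resolving down by step to F♯5, the interval above the bass becomes a sixth.
Suspension figures are named by those two intervals: 7–6.

7–6 suspension.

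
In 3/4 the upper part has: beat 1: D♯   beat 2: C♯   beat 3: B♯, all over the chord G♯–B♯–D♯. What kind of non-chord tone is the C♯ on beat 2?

Passing tone.

The harmony at that moment is G♯ major triad (G♯, B♯, D♯); C♯ is not a chord tone.
It is approached by step down from D♯ and left by step down to B♯.
Step in, step out in the same direction — a passing tone.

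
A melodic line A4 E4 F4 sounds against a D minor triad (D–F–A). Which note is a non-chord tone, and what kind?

The harmony at that moment is D minor triad (D, F, A); E4 is not a chord tone.
It is approached by leap down from A4 and left by step up to F4.
Leap in, step out — an appoggiatura.

E4 is an appoggiatura.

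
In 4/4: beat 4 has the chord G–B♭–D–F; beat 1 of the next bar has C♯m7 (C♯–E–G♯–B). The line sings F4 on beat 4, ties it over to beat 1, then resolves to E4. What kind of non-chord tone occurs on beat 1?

Suspension.

The harmony at that moment is C♯ minor seventh chord (C♯, E, G♯, B); F4 is not a chord tone.
It is held over (the same pitch as the preceding F4) and left by step down to E4.
Held over from the previous chord and resolving down by step — a suspension.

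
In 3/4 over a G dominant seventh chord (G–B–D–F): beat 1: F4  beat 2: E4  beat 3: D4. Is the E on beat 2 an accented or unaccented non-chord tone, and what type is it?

Unaccented passing tone.

The harmony at that moment is G dominant seventh chord (G, B, D, F); E4 is not a chord tone.
It is approached by step down from F4 and left by step down to D4.
Step in, step out in the same direction — a passing tone.
It falls on a weak beat, so it is unaccented.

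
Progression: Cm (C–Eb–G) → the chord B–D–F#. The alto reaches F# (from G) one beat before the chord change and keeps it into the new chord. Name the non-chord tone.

F# is an anticipation.

The harmony at that moment is C minor triad (C, Eb, G); F# is not a chord tone.
It is approached by step down from G and then sustained as the same pitch into the next harmony.
Arriving early and becoming a chord tone when the harmony changes — an anticipation.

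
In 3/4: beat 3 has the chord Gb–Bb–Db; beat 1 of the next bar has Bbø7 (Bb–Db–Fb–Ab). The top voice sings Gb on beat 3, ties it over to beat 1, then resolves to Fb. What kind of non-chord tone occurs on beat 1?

The harmony at that moment is Bb half-diminished seventh chord (Bb, Db, Fb, Ab); Gb is not a chord tone.
It is held over (the same pitch as the preceding Gb) and left by step down to Fb.
Held over from the previous chord and resolving down by step — a suspension.

Suspension.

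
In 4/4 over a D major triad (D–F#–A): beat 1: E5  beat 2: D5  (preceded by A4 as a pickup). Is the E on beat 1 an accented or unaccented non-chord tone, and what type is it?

Accented appoggiatura.

The harmony at that moment is D major triad (D, F#, A); E5 is not a chord tone.
It is approached by leap up from A4 and left by step down to D5.
Leap in, step out — an appoggiatura.
It falls on the downbeat, so it is accented.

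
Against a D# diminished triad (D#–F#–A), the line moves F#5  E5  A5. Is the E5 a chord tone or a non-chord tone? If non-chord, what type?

The harmony at that moment is D# diminished triad (D#, F#, A); E5 is not a chord tone.
It is approached by step down from F#5 and left by leap up to A5.
Step in, leap out — an escape tone.

Non-chord tone — an escape tone.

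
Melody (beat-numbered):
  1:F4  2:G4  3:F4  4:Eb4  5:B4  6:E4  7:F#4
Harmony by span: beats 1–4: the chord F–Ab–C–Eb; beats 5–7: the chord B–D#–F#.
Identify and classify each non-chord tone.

The harmony at that moment is F minor seventh chord (F, Ab, C, Eb); G4 is not a chord tone.
It is approached by step up from F4 and left by step down to F4.
Step away and step back to the same note — a neighbor tone (upper neighbor).
The harmony at that moment is B major triad (B, D#, F#); E4 is not a chord tone.
It is approached by leap down from B4 and left by step up to F#4.
Leap in, step out — an appoggiatura.

G4 (beat 2) — neighbor tone; E4 (beat 6) — appoggiatura.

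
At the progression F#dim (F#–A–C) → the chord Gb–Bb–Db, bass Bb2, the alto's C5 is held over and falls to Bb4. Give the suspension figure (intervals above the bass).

At the second chord the bass is Bb2. The suspended C5 lies a ninth above the bass; after resolving down by step to Bb4, the interval above the bass becomes an octave.
Suspension figures are named by those two intervals: 9–8.

9–8 suspension.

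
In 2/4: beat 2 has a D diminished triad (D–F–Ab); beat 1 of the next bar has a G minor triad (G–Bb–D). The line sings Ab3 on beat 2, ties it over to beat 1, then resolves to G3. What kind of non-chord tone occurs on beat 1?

Suspension.

The harmony at that moment is G minor triad (G, Bb, D); Ab3 is not a chord tone.
It is held over (the same pitch as the preceding Ab3) and left by step down to G3.
Held over from the previous chord and resolving down by step — a suspension.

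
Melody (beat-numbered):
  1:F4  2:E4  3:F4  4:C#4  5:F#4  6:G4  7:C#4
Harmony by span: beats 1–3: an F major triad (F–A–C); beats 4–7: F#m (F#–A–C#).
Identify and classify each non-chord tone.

The harmony at that moment is F major triad (F, A, C); E4 is not a chord tone.
It is approached by step down from F4 and left by step up to F4.
Step away and step back to the same note — a neighbor tone (lower neighbor).
The harmony at that moment is F# minor triad (F#, A, C#); G4 is not a chord tone.
It is approached by step up from F#4 and left by leap down to C#4.
Step in, leap out — an escape tone.

E4 (beat 2) — neighbor tone; G4 (beat 6) — escape tone.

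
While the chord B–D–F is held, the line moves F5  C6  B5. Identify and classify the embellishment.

C6 is an appoggiatura.

The harmony at that moment is B diminished triad (B, D, F); C6 is not a chord tone.
It is approached by leap up from F5 and left by step down to B5.
Leap in, step out — an appoggiatura.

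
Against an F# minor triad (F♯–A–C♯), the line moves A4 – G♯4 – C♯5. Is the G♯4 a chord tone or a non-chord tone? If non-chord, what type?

The harmony at that moment is F♯ minor triad (F♯, A, C♯); G♯4 is not a chord tone.
It is approached by step down from A4 and left by leap up to C♯5.
Step in, leap out — an escape tone.

Non-chord tone — an escape tone.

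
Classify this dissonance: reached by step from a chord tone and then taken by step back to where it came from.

Approach: by step. Departure: by step in the opposite direction, back to the starting pitch.
Stepwise on both sides but reversing to return to the same chord tone — a neighbor tone. (Had it continued onward in the same direction it would be a passing tone instead.)

Neighbor tone.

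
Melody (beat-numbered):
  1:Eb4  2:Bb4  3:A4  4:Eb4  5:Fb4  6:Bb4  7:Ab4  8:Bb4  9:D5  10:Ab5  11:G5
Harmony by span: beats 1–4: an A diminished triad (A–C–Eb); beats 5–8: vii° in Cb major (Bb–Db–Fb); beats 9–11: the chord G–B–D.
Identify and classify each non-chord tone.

The harmony at that moment is A diminished triad (A, C, Eb); Bb4 is not a chord tone.
It is approached by leap up from Eb4 and left by step down to A4.
Leap in, step out — an appoggiatura.
The harmony at that moment is Bb diminished triad (Bb, Db, Fb); Ab4 is not a chord tone.
It is approached by step down from Bb4 and left by step up to Bb4.
Step away and step back to the same note — a neighbor tone (lower neighbor).
The harmony at that moment is G major triad (G, B, D); Ab5 is not a chord tone.
It is approached by leap up from D5 and left by step down to G5.
Leap in, step out — an appoggiatura.

Bb4 (beat 2) — appoggiatura; Ab4 (beat 7) — neighbor tone; Ab5 (beat 10) — appoggiatura.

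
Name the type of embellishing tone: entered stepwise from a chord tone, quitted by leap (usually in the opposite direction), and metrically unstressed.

Escape tone.

Approach: by step. Departure: by leap. Metric position: weak.
Step in, leap out, from a weak position — an escape tone (échappée). (It is the mirror image of the appoggiatura, which leaps in and steps out on a strong beat.)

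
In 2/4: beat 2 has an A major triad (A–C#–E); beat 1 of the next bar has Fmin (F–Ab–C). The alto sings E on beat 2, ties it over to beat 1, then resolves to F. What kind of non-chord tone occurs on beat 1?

Retardation.

The harmony at that moment is F minor triad (F, Ab, C); E is not a chord tone.
It is held over (the same pitch as the preceding E) and left by step up to F.
Held over from the previous chord and resolving up by step — a retardation.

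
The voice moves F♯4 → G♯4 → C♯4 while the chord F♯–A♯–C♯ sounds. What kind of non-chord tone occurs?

G♯4 is an escape tone.

The harmony at that moment is F♯ major triad (F♯, A♯, C♯); G♯4 is not a chord tone.
It is approached by step up from F♯4 and left by leap down to C♯4.
Step in, leap out — an escape tone.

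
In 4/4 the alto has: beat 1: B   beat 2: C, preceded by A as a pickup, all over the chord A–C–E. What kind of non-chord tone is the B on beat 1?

Passing tone.

The harmony at that moment is A minor triad (A, C, E); B is not a chord tone.
It is approached by step up from A and left by step up to C.
Step in, step out in the same direction — a passing tone.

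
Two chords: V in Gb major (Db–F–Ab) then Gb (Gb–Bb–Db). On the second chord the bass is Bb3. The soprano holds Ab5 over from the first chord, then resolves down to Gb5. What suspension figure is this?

7–6 suspension.

At the second chord the bass is Bb3. The suspended Ab5 lies a seventh above the bass; after resolving down by step to Gb5, the interval above the bass becomes a sixth.
Suspension figures are named by those two intervals: 7–6.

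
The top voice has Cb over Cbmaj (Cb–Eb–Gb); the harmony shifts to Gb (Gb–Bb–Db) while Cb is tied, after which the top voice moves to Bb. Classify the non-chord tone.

The harmony at that moment is Gb major triad (Gb, Bb, Db); Cb is not a chord tone.
It is held over (the same pitch as the preceding Cb) and left by step down to Bb.
Held over from the previous chord and resolving down by step — a suspension.

Cb is a suspension.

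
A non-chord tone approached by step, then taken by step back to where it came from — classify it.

Approach: by step. Departure: by step in the opposite direction, back to the starting pitch.
Stepwise on both sides but reversing to return to the same chord tone — a neighbor tone. (Had it continued onward in the same direction it would be a passing tone instead.)

Neighbor tone.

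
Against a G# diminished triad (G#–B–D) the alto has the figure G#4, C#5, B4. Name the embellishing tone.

The harmony at that moment is G# diminished triad (G#, B, D); C#5 is not a chord tone.
It is approached by leap up from G#4 and left by step down to B4.
Leap in, step out — an appoggiatura.

C#5 is an appoggiatura.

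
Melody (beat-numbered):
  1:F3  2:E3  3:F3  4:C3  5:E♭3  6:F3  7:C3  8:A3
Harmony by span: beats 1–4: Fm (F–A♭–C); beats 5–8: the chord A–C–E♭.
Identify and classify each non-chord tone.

E3 (beat 2) — neighbor tone; F3 (beat 6) — escape tone.

The harmony at that moment is F minor triad (F, A♭, C); E3 is not a chord tone.
It is approached by step down from F3 and left by step up to F3.
Step away and step back to the same note — a neighbor tone (lower neighbor).
The harmony at that moment is A diminished triad (A, C, E♭); F3 is not a chord tone.
It is approached by step up from E♭3 and left by leap down to C3.
Step in, leap out — an escape tone.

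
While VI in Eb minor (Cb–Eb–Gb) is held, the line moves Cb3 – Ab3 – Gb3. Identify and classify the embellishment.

The harmony at that moment is Cb major triad (Cb, Eb, Gb); Ab3 is not a chord tone.
It is approached by leap up from Cb3 and left by step down to Gb3.
Leap in, step out — an appoggiatura.

Ab3 is an appoggiatura.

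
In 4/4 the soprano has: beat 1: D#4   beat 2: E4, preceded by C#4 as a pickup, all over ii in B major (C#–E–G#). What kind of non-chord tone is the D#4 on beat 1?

The harmony at that moment is C# minor triad (C#, E, G#); D#4 is not a chord tone.
It is approached by step up from C#4 and left by step up to E4.
Step in, step out in the same direction — a passing tone.

Passing tone.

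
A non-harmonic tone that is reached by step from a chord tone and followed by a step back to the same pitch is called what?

Approach: by step. Departure: by step in the opposite direction, back to the starting pitch.
Stepwise on both sides but reversing to return to the same chord tone — a neighbor tone. (Had it continued onward in the same direction it would be a passing tone instead.)

Neighbor tone.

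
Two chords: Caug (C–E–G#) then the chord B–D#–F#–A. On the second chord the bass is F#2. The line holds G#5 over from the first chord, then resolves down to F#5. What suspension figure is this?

9–8 suspension.

At the second chord the bass is F#2. The suspended G#5 lies a ninth above the bass; after resolving down by step to F#5, the interval above the bass becomes an octave.
Suspension figures are named by those two intervals: 9–8.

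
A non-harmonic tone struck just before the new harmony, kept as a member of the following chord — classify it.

Anticipation.

Approach: ahead of the chord change (typically by step), so it is dissonant against the current harmony. Departure: none — the same pitch is restated or held and is a chord tone of the new harmony.
Dissonant first, consonant once the harmony catches up: the note simply arrives early — an anticipation. (The reverse timing, consonant first and dissonant after the change, would be a suspension or retardation.)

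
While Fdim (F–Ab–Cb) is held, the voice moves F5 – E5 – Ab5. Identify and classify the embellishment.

E5 is an escape tone.

The harmony at that moment is F diminished triad (F, Ab, Cb); E5 is not a chord tone.
It is approached by step down from F5 and left by leap up to Ab5.
Step in, leap out — an escape tone.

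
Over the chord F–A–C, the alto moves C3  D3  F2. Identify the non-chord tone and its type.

The harmony at that moment is F major triad (F, A, C); D3 is not a chord tone.
It is approached by step up from C3 and left by leap down to F2.
Step in, leap out — an escape tone.

D3 is an escape tone.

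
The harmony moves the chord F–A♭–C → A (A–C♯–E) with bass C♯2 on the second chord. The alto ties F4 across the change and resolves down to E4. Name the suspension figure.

4–3 suspension.

At the second chord the bass is C♯2. The suspended F4 lies a fourth above the bass; after resolving down by step to E4, the interval above the bass becomes a third.
Suspension figures are named by those two intervals: 4–3.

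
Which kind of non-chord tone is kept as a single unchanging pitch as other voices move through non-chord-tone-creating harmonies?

Approach: none. Departure: none — a single pitch is sustained while the chords change around it, passing through harmonies that do not contain it.
No melodic motion at all; the dissonance is created entirely by the moving harmonies against the stationary note — a pedal tone (pedal point).

Pedal tone.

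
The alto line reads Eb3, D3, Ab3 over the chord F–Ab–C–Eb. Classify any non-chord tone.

D3 is an escape tone.

The harmony at that moment is F minor seventh chord (F, Ab, C, Eb); D3 is not a chord tone.
It is approached by step down from Eb3 and left by leap up to Ab3.
Step in, leap out — an escape tone.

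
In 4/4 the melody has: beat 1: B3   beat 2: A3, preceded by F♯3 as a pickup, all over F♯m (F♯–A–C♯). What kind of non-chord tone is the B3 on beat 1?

Appoggiatura.

The harmony at that moment is F♯ minor triad (F♯, A, C♯); B3 is not a chord tone.
It is approached by leap up from F♯3 and left by step down to A3.
Leap in, step out, metrically accented — an appoggiatura.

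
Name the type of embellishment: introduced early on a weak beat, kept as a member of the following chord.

Approach: ahead of the chord change (typically by step), so it is dissonant against the current harmony. Departure: none — the same pitch is restated or held and is a chord tone of the new harmony.
Dissonant first, consonant once the harmony catches up: the note simply arrives early — an anticipation. (The reverse timing, consonant first and dissonant after the change, would be a suspension or retardation.)

Anticipation.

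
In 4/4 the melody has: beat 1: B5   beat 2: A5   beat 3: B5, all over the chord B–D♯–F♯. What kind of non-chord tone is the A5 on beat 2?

The harmony at that moment is B major triad (B, D♯, F♯); A5 is not a chord tone.
It is approached by step down from B5 and left by step up to B5.
Step away and step back to the same note — a neighbor tone (lower neighbor).

Lower neighbor tone.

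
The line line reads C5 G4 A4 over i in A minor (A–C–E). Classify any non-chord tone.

G4 is an appoggiatura.

The harmony at that moment is A minor triad (A, C, E); G4 is not a chord tone.
It is approached by leap down from C5 and left by step up to A4.
Leap in, step out — an appoggiatura.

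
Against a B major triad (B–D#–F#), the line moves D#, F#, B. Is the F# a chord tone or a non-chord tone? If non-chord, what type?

Chord tone (the fifth of B major triad).

B major triad contains B, D#, F#; F# is the fifth, so it is a chord tone.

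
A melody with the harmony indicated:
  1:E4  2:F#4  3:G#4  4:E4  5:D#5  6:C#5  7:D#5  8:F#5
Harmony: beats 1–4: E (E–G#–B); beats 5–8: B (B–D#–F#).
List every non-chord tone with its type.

The harmony at that moment is E major triad (E, G#, B); F#4 is not a chord tone.
It is approached by step up from E4 and left by step up to G#4.
Step in, step out in the same direction — a passing tone.
The harmony at that moment is B major triad (B, D#, F#); C#5 is not a chord tone.
It is approached by step down from D#5 and left by step up to D#5.
Step away and step back to the same note — a neighbor tone (lower neighbor).

F#4 (beat 2) — passing tone; C#5 (beat 6) — neighbor tone.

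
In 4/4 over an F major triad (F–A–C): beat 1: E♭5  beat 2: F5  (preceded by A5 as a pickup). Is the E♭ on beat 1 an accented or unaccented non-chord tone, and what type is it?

Accented appoggiatura.

The harmony at that moment is F major triad (F, A, C); E♭5 is not a chord tone.
It is approached by leap down from A5 and left by step up to F5.
Leap in, step out — an appoggiatura.
It falls on the downbeat, so it is accented.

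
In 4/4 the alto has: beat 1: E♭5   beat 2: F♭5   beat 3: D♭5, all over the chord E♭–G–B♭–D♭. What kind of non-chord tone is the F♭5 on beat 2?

Escape tone.

The harmony at that moment is E♭ dominant seventh chord (E♭, G, B♭, D♭); F♭5 is not a chord tone.
It is approached by step up from E♭5 and left by leap down to D♭5.
Step in, leap out, on a weak beat — an escape tone.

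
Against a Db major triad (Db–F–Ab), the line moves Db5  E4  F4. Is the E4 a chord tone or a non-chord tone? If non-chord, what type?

The harmony at that moment is Db major triad (Db, F, Ab); E4 is not a chord tone.
It is approached by leap down from Db5 and left by step up to F4.
Leap in, step out — an appoggiatura.

Non-chord tone — an appoggiatura.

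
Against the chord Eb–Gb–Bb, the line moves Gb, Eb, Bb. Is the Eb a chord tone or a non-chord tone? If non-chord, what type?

Chord tone (the root of Eb minor triad).

Eb minor triad contains Eb, Gb, Bb; Eb is the root, so it is a chord tone.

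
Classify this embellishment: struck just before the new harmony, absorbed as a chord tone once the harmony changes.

Anticipation.

Approach: ahead of the chord change (typically by step), so it is dissonant against the current harmony. Departure: none — the same pitch is restated or held and is a chord tone of the new harmony.
Dissonant first, consonant once the harmony catches up: the note simply arrives early — an anticipation. (The reverse timing, consonant first and dissonant after the change, would be a suspension or retardation.)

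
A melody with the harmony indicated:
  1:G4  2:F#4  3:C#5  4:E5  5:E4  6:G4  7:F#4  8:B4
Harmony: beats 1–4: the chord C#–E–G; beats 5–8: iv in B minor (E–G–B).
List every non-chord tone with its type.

The harmony at that moment is C# diminished triad (C#, E, G); F#4 is not a chord tone.
It is approached by step down from G4 and left by leap up to C#5.
Step in, leap out — an escape tone.
The harmony at that moment is E minor triad (E, G, B); F#4 is not a chord tone.
It is approached by step down from G4 and left by leap up to B4.
Step in, leap out — an escape tone.

F#4 (beat 2) — escape tone; F#4 (beat 7) — escape tone.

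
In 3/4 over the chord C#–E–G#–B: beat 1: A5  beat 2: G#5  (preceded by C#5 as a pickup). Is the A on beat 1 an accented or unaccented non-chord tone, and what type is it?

Accented appoggiatura.

The harmony at that moment is C# minor seventh chord (C#, E, G#, B); A5 is not a chord tone.
It is approached by leap up from C#5 and left by step down to G#5.
Leap in, step out — an appoggiatura.
It falls on the downbeat, so it is accented.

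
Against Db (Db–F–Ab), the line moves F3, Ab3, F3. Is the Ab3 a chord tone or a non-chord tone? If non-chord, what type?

Chord tone (the fifth of Db major triad).

Db major triad contains Db, F, Ab; Ab is the fifth, so it is a chord tone.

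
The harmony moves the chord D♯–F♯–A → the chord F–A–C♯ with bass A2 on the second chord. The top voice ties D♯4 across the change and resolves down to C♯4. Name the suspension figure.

4–3 suspension.

At the second chord the bass is A2. The suspended D♯4 lies a fourth above the bass; after resolving down by step to C♯4, the interval above the bass becomes a third.
Suspension figures are named by those two intervals: 4–3.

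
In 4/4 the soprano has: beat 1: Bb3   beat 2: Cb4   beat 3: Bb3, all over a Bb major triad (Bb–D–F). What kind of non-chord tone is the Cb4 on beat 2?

Upper neighbor tone.

The harmony at that moment is Bb major triad (Bb, D, F); Cb4 is not a chord tone.
It is approached by step up from Bb3 and left by step down to Bb3.
Step away and step back to the same note — a neighbor tone (upper neighbor).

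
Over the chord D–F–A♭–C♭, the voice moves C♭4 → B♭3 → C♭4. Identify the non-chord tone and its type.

B♭3 is a neighbor tone.

The harmony at that moment is D diminished seventh chord (D, F, A♭, C♭); B♭3 is not a chord tone.
It is approached by step down from C♭4 and left by step up to C♭4.
Step away and step back to the same note — a neighbor tone (lower neighbor).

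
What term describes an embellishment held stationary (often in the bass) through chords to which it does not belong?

Pedal tone.

Approach: none. Departure: none — a single pitch is sustained while the chords change around it, passing through harmonies that do not contain it.
No melodic motion at all; the dissonance is created entirely by the moving harmonies against the stationary note — a pedal tone (pedal point).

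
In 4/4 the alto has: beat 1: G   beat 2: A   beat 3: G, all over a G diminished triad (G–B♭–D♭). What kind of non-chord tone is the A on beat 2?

The harmony at that moment is G diminished triad (G, B♭, D♭); A is not a chord tone.
It is approached by step up from G and left by step down to G.
Step away and step back to the same note — a neighbor tone (upper neighbor).

Upper neighbor tone.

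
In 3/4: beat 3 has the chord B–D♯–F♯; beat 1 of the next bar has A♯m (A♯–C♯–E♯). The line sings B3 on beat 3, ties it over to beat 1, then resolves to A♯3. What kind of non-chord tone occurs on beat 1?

Suspension.

The harmony at that moment is A♯ minor triad (A♯, C♯, E♯); B3 is not a chord tone.
It is held over (the same pitch as the preceding B3) and left by step down to A♯3.
Held over from the previous chord and resolving down by step — a suspension.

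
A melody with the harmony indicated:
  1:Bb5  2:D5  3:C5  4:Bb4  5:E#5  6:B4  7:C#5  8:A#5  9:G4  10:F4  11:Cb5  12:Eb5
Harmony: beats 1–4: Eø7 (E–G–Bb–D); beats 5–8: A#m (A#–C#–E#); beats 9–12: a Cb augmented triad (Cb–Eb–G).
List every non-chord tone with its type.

The harmony at that moment is E half-diminished seventh chord (E, G, Bb, D); C5 is not a chord tone.
It is approached by step down from D5 and left by step down to Bb4.
Step in, step out in the same direction — a passing tone.
The harmony at that moment is A# minor triad (A#, C#, E#); B4 is not a chord tone.
It is approached by leap down from E#5 and left by step up to C#5.
Leap in, step out — an appoggiatura.
The harmony at that moment is Cb augmented triad (Cb, Eb, G); F4 is not a chord tone.
It is approached by step down from G4 and left by leap up to Cb5.
Step in, leap out — an escape tone.

C5 (beat 3) — passing tone; B4 (beat 6) — appoggiatura; F4 (beat 10) — escape tone.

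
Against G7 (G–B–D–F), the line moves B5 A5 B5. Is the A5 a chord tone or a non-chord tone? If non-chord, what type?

The harmony at that moment is G dominant seventh chord (G, B, D, F); A5 is not a chord tone.
It is approached by step down from B5 and left by step up to B5.
Step away and step back to the same note — a neighbor tone (lower neighbor).

Non-chord tone — a neighbor tone.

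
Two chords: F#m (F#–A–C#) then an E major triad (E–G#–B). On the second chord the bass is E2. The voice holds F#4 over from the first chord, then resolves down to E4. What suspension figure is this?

At the second chord the bass is E2. The suspended F#4 lies a ninth above the bass; after resolving down by step to E4, the interval above the bass becomes an octave.
Suspension figures are named by those two intervals: 9–8.

9–8 suspension.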